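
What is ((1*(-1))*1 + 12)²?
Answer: 121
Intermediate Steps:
((1*(-1))*1 + 12)² = (-1*1 + 12)² = (-1 + 12)² = 11² = 121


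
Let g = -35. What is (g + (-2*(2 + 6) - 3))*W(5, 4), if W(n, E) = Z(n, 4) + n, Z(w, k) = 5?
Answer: -540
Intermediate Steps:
W(n, E) = 5 + n
(g + (-2*(2 + 6) - 3))*W(5, 4) = (-35 + (-2*(2 + 6) - 3))*(5 + 5) = (-35 + (-2*8 - 3))*10 = (-35 + (-16 - 3))*10 = (-35 - 19)*10 = -54*10 = -540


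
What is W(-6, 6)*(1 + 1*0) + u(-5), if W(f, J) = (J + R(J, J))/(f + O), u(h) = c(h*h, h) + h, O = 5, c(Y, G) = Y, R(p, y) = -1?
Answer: 15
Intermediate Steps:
u(h) = h + h² (u(h) = h*h + h = h² + h = h + h²)
W(f, J) = (-1 + J)/(5 + f) (W(f, J) = (J - 1)/(f + 5) = (-1 + J)/(5 + f))
W(-6, 6)*(1 + 1*0) + u(-5) = ((-1 + 6)/(5 - 6))*(1 + 1*0) - 5*(1 - 5) = (5/(-1))*(1 + 0) - 5*(-4) = -1*5*1 + 20 = -5*1 + 20 = -5 + 20 = 15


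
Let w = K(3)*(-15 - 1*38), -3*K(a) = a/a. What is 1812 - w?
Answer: 5383/3 ≈ 1794.3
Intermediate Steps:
K(a) = -1/3 (K(a) = -a/(3*a) = -1/3*1 = -1/3)
w = 53/3 (w = -(-15 - 1*38)/3 = -(-15 - 38)/3 = -1/3*(-53) = 53/3 ≈ 17.667)
1812 - w = 1812 - 1*53/3 = 1812 - 53/3 = 5383/3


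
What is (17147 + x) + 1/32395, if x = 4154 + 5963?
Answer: 883217281/32395 ≈ 27264.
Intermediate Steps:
x = 10117
(17147 + x) + 1/32395 = (17147 + 10117) + 1/32395 = 27264 + 1/32395 = 883217281/32395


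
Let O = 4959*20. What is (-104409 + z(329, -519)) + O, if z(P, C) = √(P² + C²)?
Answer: -5229 + √377602 ≈ -4614.5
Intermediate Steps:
O = 99180
z(P, C) = √(C² + P²)
(-104409 + z(329, -519)) + O = (-104409 + √((-519)² + 329²)) + 99180 = (-104409 + √(269361 + 108241)) + 99180 = (-104409 + √377602) + 99180 = -5229 + √377602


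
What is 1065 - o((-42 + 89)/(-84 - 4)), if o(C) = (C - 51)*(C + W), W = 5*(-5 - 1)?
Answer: -3938185/7744 ≈ -508.55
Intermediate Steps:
W = -30 (W = 5*(-6) = -30)
o(C) = (-51 + C)*(-30 + C) (o(C) = (C - 51)*(C - 30) = (-51 + C)*(-30 + C))
1065 - o((-42 + 89)/(-84 - 4)) = 1065 - (1530 + ((-42 + 89)/(-84 - 4))² - 81*(-42 + 89)/(-84 - 4)) = 1065 - (1530 + (47/(-88))² - 3807/(-88)) = 1065 - (1530 + (47*(-1/88))² - 3807*(-1)/88) = 1065 - (1530 + (-47/88)² - 81*(-47/88)) = 1065 - (1530 + 2209/7744 + 3807/88) = 1065 - 1*12185545/7744 = 1065 - 12185545/7744 = -3938185/7744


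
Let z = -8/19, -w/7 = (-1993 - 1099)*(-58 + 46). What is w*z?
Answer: 2077824/19 ≈ 1.0936e+5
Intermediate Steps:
w = -259728 (w = -7*(-1993 - 1099)*(-58 + 46) = -(-21644)*(-12) = -7*37104 = -259728)
z = -8/19 (z = -8*1/19 = -8/19 ≈ -0.42105)
w*z = -259728*(-8/19) = 2077824/19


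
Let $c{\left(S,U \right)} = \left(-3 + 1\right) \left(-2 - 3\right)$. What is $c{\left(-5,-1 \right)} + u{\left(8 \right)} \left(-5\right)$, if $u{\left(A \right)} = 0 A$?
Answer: $10$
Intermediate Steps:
$u{\left(A \right)} = 0$
$c{\left(S,U \right)} = 10$ ($c{\left(S,U \right)} = \left(-2\right) \left(-5\right) = 10$)
$c{\left(-5,-1 \right)} + u{\left(8 \right)} \left(-5\right) = 10 + 0 \left(-5\right) = 10 + 0 = 10$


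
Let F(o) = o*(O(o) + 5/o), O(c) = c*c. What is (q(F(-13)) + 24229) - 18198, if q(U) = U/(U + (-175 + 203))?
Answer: 3263319/541 ≈ 6032.0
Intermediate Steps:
O(c) = c²
F(o) = o*(o² + 5/o)
q(U) = U/(28 + U) (q(U) = U/(U + 28) = U/(28 + U))
(q(F(-13)) + 24229) - 18198 = ((5 + (-13)³)/(28 + (5 + (-13)³)) + 24229) - 18198 = ((5 - 2197)/(28 + (5 - 2197)) + 24229) - 18198 = (-2192/(28 - 2192) + 24229) - 18198 = (-2192/(-2164) + 24229) - 18198 = (-2192*(-1/2164) + 24229) - 18198 = (548/541 + 24229) - 18198 = 13108437/541 - 18198 = 3263319/541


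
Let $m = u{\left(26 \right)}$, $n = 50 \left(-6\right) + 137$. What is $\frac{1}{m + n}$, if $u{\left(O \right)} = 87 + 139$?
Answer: $\frac{1}{63} \approx 0.015873$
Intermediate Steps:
$u{\left(O \right)} = 226$
$n = -163$ ($n = -300 + 137 = -163$)
$m = 226$
$\frac{1}{m + n} = \frac{1}{226 - 163} = \frac{1}{63}$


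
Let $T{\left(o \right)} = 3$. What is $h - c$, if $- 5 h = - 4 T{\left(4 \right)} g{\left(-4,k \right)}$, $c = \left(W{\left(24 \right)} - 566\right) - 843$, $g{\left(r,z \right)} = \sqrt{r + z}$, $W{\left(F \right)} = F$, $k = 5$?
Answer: $\frac{6937}{5} \approx 1387.4$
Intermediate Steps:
$c = -1385$ ($c = \left(24 - 566\right) - 843 = -542 - 843 = -1385$)
$h = \frac{12}{5}$ ($h = - \frac{\left(-4\right) 3 \sqrt{-4 + 5}}{5} = - \frac{\left(-12\right) \sqrt{1}}{5} = - \frac{\left(-12\right) 1}{5} = \left(- \frac{1}{5}\right) \left(-12\right) = \frac{12}{5} \approx 2.4$)
$h - c = \frac{12}{5} - -1385 = \frac{12}{5} + 1385 = \frac{6937}{5}$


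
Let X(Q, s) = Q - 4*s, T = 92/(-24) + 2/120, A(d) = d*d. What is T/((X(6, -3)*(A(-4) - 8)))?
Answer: -229/8640 ≈ -0.026505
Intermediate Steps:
A(d) = d²
T = -229/60 (T = 92*(-1/24) + 2*(1/120) = -23/6 + 1/60 = -229/60 ≈ -3.8167)
T/((X(6, -3)*(A(-4) - 8))) = -229/60/((6 - 4*(-3))*((-4)² - 8)) = -229/60/((6 + 12)*(16 - 8)) = -229/60/(18*8) = -229/60/144 = (1/144)*(-229/60) = -229/8640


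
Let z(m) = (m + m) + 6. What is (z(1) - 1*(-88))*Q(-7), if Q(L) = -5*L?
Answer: 3360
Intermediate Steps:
z(m) = 6 + 2*m (z(m) = 2*m + 6 = 6 + 2*m)
(z(1) - 1*(-88))*Q(-7) = ((6 + 2*1) - 1*(-88))*(-5*(-7)) = ((6 + 2) + 88)*35 = (8 + 88)*35 = 96*35 = 3360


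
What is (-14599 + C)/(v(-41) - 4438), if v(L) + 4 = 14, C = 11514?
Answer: 3085/4428 ≈ 0.69670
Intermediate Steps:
v(L) = 10 (v(L) = -4 + 14 = 10)
(-14599 + C)/(v(-41) - 4438) = (-14599 + 11514)/(10 - 4438) = -3085/(-4428) = -3085*(-1/4428) = 3085/4428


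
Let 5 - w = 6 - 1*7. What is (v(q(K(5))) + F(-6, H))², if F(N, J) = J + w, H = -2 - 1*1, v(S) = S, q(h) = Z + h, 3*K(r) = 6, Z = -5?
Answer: 0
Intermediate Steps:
w = 6 (w = 5 - (6 - 1*7) = 5 - (6 - 7) = 5 - 1*(-1) = 5 + 1 = 6)
K(r) = 2 (K(r) = (⅓)*6 = 2)
q(h) = -5 + h
H = -3 (H = -2 - 1 = -3)
F(N, J) = 6 + J (F(N, J) = J + 6 = 6 + J)
(v(q(K(5))) + F(-6, H))² = ((-5 + 2) + (6 - 3))² = (-3 + 3)² = 0² = 0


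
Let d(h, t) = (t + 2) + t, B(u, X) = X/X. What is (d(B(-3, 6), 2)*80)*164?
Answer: 78720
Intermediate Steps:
B(u, X) = 1
d(h, t) = 2 + 2*t (d(h, t) = (2 + t) + t = 2 + 2*t)
(d(B(-3, 6), 2)*80)*164 = ((2 + 2*2)*80)*164 = ((2 + 4)*80)*164 = (6*80)*164 = 480*164 = 78720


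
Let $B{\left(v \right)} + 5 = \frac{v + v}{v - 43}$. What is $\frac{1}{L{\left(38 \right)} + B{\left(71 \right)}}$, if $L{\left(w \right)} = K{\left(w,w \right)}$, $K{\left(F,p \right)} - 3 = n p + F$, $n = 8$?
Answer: $\frac{14}{4831} \approx 0.002898$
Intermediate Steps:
$K{\left(F,p \right)} = 3 + F + 8 p$ ($K{\left(F,p \right)} = 3 + \left(8 p + F\right) = 3 + \left(F + 8 p\right) = 3 + F + 8 p$)
$B{\left(v \right)} = -5 + \frac{2 v}{-43 + v}$ ($B{\left(v \right)} = -5 + \frac{v + v}{v - 43} = -5 + \frac{2 v}{-43 + v}$)
$L{\left(w \right)} = 3 + 9 w$ ($L{\left(w \right)} = 3 + w + 8 w = 3 + 9 w$)
$\frac{1}{L{\left(38 \right)} + B{\left(71 \right)}} = \frac{1}{\left(3 + 9 \cdot 38\right) + \frac{215 - 213}{-43 + 71}} = \frac{1}{\left(3 + 342\right) + \frac{215 - 213}{28}} = \frac{1}{345 + \frac{1}{28} \cdot 2} = \frac{1}{345 + \frac{1}{14}} = \frac{1}{\frac{4831}{14}} = \frac{14}{4831}$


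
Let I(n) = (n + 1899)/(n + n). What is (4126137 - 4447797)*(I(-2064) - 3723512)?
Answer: 412010470829655/344 ≈ 1.1977e+12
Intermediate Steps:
I(n) = (1899 + n)/(2*n) (I(n) = (1899 + n)/((2*n)) = (1899 + n)*(1/(2*n)) = (1899 + n)/(2*n))
(4126137 - 4447797)*(I(-2064) - 3723512) = (4126137 - 4447797)*((½)*(1899 - 2064)/(-2064) - 3723512) = -321660*((½)*(-1/2064)*(-165) - 3723512) = -321660*(55/1376 - 3723512) = -321660*(-5123552457/1376) = 412010470829655/344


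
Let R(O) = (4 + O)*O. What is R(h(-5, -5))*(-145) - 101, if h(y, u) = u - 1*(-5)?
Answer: -101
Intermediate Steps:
h(y, u) = 5 + u (h(y, u) = u + 5 = 5 + u)
R(O) = O*(4 + O)
R(h(-5, -5))*(-145) - 101 = ((5 - 5)*(4 + (5 - 5)))*(-145) - 101 = (0*(4 + 0))*(-145) - 101 = (0*4)*(-145) - 101 = 0*(-145) - 101 = 0 - 101 = -101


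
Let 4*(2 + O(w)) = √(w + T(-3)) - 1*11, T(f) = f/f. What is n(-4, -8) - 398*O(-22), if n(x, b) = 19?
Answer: 3819/2 - 199*I*√21/2 ≈ 1909.5 - 455.97*I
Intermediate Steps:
T(f) = 1
O(w) = -19/4 + √(1 + w)/4 (O(w) = -2 + (√(w + 1) - 1*11)/4 = -2 + (√(1 + w) - 11)/4 = -2 + (-11 + √(1 + w))/4 = -2 + (-11/4 + √(1 + w)/4) = -19/4 + √(1 + w)/4)
n(-4, -8) - 398*O(-22) = 19 - 398*(-19/4 + √(1 - 22)/4) = 19 - 398*(-19/4 + √(-21)/4) = 19 - 398*(-19/4 + (I*√21)/4) = 19 - 398*(-19/4 + I*√21/4) = 19 + (3781/2 - 199*I*√21/2) = 3819/2 - 199*I*√21/2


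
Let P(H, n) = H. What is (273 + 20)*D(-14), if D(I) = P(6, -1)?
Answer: 1758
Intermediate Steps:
D(I) = 6
(273 + 20)*D(-14) = (273 + 20)*6 = 293*6 = 1758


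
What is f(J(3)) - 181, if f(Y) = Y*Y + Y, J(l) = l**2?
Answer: -91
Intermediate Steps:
f(Y) = Y + Y**2 (f(Y) = Y**2 + Y = Y + Y**2)
f(J(3)) - 181 = 3**2*(1 + 3**2) - 181 = 9*(1 + 9) - 181 = 9*10 - 181 = 90 - 181 = -91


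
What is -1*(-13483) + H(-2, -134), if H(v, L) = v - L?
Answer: 13615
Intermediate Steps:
-1*(-13483) + H(-2, -134) = -1*(-13483) + (-2 - 1*(-134)) = 13483 + (-2 + 134) = 13483 + 132 = 13615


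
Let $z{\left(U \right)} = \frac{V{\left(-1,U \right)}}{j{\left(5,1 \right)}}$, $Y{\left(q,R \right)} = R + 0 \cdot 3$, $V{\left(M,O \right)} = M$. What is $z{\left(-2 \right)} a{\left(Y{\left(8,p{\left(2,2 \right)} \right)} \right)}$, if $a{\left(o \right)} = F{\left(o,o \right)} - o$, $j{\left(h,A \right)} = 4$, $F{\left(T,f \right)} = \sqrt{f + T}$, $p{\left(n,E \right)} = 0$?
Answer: $0$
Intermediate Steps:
$F{\left(T,f \right)} = \sqrt{T + f}$
$Y{\left(q,R \right)} = R$ ($Y{\left(q,R \right)} = R + 0 = R$)
$z{\left(U \right)} = - \frac{1}{4}$
$a{\left(o \right)} = - o + \sqrt{2} \sqrt{o}$ ($a{\left(o \right)} = \sqrt{o + o} - o = \sqrt{2 o} - o = \sqrt{2} \sqrt{o} - o = - o + \sqrt{2} \sqrt{o}$)
$z{\left(-2 \right)} a{\left(Y{\left(8,p{\left(2,2 \right)} \right)} \right)} = - \frac{\left(-1\right) 0 + \sqrt{2} \sqrt{0}}{4} = - \frac{0 + \sqrt{2} \cdot 0}{4} = - \frac{0 + 0}{4} = \left(- \frac{1}{4}\right) 0 = 0$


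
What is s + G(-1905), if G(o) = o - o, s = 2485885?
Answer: 2485885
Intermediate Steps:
G(o) = 0
s + G(-1905) = 2485885 + 0 = 2485885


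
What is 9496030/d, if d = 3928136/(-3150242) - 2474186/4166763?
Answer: -366611325603719457/71064401167 ≈ -5.1589e+6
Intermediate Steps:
d = -12080948198390/6563155903323 (d = 3928136*(-1/3150242) - 2474186*1/4166763 = -1964068/1575121 - 2474186/4166763 = -12080948198390/6563155903323 ≈ -1.8407)
9496030/d = 9496030/(-12080948198390/6563155903323) = 9496030*(-6563155903323/12080948198390) = -366611325603719457/71064401167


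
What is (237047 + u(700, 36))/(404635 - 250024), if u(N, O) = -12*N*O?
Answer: -65353/154611 ≈ -0.42269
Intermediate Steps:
u(N, O) = -12*N*O
(237047 + u(700, 36))/(404635 - 250024) = (237047 - 12*700*36)/(404635 - 250024) = (237047 - 302400)/154611 = -65353*1/154611 = -65353/154611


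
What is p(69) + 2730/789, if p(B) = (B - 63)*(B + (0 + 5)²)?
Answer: 149242/263 ≈ 567.46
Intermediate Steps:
p(B) = (-63 + B)*(25 + B) (p(B) = (-63 + B)*(B + 5²) = (-63 + B)*(B + 25) = (-63 + B)*(25 + B))
p(69) + 2730/789 = (-1575 + 69² - 38*69) + 2730/789 = (-1575 + 4761 - 2622) + 2730*(1/789) = 564 + 910/263 = 149242/263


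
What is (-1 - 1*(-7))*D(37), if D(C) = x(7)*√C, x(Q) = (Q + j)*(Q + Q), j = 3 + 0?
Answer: 840*√37 ≈ 5109.5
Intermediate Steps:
j = 3
x(Q) = 2*Q*(3 + Q) (x(Q) = (Q + 3)*(Q + Q) = (3 + Q)*(2*Q) = 2*Q*(3 + Q))
D(C) = 140*√C (D(C) = (2*7*(3 + 7))*√C = (2*7*10)*√C = 140*√C)
(-1 - 1*(-7))*D(37) = (-1 - 1*(-7))*(140*√37) = (-1 + 7)*(140*√37) = 6*(140*√37) = 840*√37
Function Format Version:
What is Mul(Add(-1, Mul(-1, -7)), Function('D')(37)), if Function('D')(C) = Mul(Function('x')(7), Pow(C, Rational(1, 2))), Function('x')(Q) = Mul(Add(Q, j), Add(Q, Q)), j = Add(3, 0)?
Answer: Mul(840, Pow(37, Rational(1, 2))) ≈ 5109.5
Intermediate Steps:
j = 3
Function('x')(Q) = Mul(2, Q, Add(3, Q)) (Function('x')(Q) = Mul(Add(Q, 3), Add(Q, Q)) = Mul(Add(3, Q), Mul(2, Q)) = Mul(2, Q, Add(3, Q)))
Function('D')(C) = Mul(140, Pow(C, Rational(1, 2))) (Function('D')(C) = Mul(Mul(2, 7, Add(3, 7)), Pow(C, Rational(1, 2))) = Mul(Mul(2, 7, 10), Pow(C, Rational(1, 2))) = Mul(140, Pow(C, Rational(1, 2))))
Mul(Add(-1, Mul(-1, -7)), Function('D')(37)) = Mul(Add(-1, Mul(-1, -7)), Mul(140, Pow(37, Rational(1, 2)))) = Mul(Add(-1, 7), Mul(140, Pow(37, Rational(1, 2)))) = Mul(6, Mul(140, Pow(37, Rational(1, 2)))) = Mul(840, Pow(37, Rational(1, 2)))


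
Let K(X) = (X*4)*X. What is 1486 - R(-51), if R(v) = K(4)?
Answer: 1422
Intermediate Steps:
K(X) = 4*X² (K(X) = (4*X)*X = 4*X²)
R(v) = 64 (R(v) = 4*4² = 4*16 = 64)
1486 - R(-51) = 1486 - 1*64 = 1486 - 64 = 1422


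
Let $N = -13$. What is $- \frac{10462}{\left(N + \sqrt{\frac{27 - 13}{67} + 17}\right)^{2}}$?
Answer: $- \frac{2186275526}{25857225} - \frac{4556201 \sqrt{77251}}{25857225} \approx -133.53$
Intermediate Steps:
$- \frac{10462}{\left(N + \sqrt{\frac{27 - 13}{67} + 17}\right)^{2}} = - \frac{10462}{\left(-13 + \sqrt{\frac{27 - 13}{67} + 17}\right)^{2}} = - \frac{10462}{\left(-13 + \sqrt{14 \cdot \frac{1}{67} + 17}\right)^{2}} = - \frac{10462}{\left(-13 + \sqrt{\frac{14}{67} + 17}\right)^{2}} = - \frac{10462}{\left(-13 + \sqrt{\frac{1153}{67}}\right)^{2}} = - \frac{10462}{\left(-13 + \frac{\sqrt{77251}}{67}\right)^{2}}$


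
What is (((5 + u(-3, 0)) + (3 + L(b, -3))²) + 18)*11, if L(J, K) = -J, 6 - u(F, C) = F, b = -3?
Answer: 748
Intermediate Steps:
u(F, C) = 6 - F
(((5 + u(-3, 0)) + (3 + L(b, -3))²) + 18)*11 = (((5 + (6 - 1*(-3))) + (3 - 1*(-3))²) + 18)*11 = (((5 + (6 + 3)) + (3 + 3)²) + 18)*11 = (((5 + 9) + 6²) + 18)*11 = ((14 + 36) + 18)*11 = (50 + 18)*11 = 68*11 = 748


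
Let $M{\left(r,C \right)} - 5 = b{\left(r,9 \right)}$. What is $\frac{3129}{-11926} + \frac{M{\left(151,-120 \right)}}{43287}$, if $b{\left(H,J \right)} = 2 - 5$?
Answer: $- \frac{135421171}{516240762} \approx -0.26232$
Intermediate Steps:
$b{\left(H,J \right)} = -3$
$M{\left(r,C \right)} = 2$ ($M{\left(r,C \right)} = 5 - 3 = 2$)
$\frac{3129}{-11926} + \frac{M{\left(151,-120 \right)}}{43287} = \frac{3129}{-11926} + \frac{2}{43287} = 3129 \left(- \frac{1}{11926}\right) + 2 \cdot \frac{1}{43287} = - \frac{3129}{11926} + \frac{2}{43287} = - \frac{135421171}{516240762}$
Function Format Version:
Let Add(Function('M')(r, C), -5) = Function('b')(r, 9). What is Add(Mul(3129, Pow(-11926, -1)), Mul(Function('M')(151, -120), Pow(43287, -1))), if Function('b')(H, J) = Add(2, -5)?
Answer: Rational(-135421171, 516240762) ≈ -0.26232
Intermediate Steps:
Function('b')(H, J) = -3
Function('M')(r, C) = 2 (Function('M')(r, C) = Add(5, -3) = 2)
Add(Mul(3129, Pow(-11926, -1)), Mul(Function('M')(151, -120), Pow(43287, -1))) = Add(Mul(3129, Pow(-11926, -1)), Mul(2, Pow(43287, -1))) = Add(Mul(3129, Rational(-1, 11926)), Mul(2, Rational(1, 43287))) = Add(Rational(-3129, 11926), Rational(2, 43287)) = Rational(-135421171, 516240762)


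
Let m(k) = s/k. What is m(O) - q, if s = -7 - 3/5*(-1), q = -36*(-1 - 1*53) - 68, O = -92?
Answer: -215732/115 ≈ -1875.9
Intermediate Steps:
q = 1876 (q = -36*(-1 - 53) - 68 = -36*(-54) - 68 = 1944 - 68 = 1876)
s = -32/5 (s = -7 - 3*1/5*(-1) = -7 - 3/5*(-1) = -7 + 3/5 = -32/5 ≈ -6.4000)
m(k) = -32/(5*k)
m(O) - q = -32/5/(-92) - 1*1876 = -32/5*(-1/92) - 1876 = 8/115 - 1876 = -215732/115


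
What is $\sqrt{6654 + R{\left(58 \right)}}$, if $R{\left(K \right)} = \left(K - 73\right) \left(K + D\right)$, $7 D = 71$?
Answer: $\frac{\sqrt{275961}}{7} \approx 75.046$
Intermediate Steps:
$D = \frac{71}{7}$ ($D = \frac{1}{7} \cdot 71 = \frac{71}{7} \approx 10.143$)
$R{\left(K \right)} = \left(-73 + K\right) \left(\frac{71}{7} + K\right)$ ($R{\left(K \right)} = \left(K - 73\right) \left(K + \frac{71}{7}\right) = \left(-73 + K\right) \left(\frac{71}{7} + K\right)$)
$\sqrt{6654 + R{\left(58 \right)}} = \sqrt{6654 - \left(\frac{30703}{7} - 3364\right)} = \sqrt{6654 - \frac{7155}{7}} = \sqrt{\frac{39423}{7}} = \frac{\sqrt{275961}}{7}$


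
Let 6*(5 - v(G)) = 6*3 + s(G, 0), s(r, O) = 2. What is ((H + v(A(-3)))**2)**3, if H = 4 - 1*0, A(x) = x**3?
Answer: 24137569/729 ≈ 33111.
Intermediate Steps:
v(G) = 5/3 (v(G) = 5 - (6*3 + 2)/6 = 5 - (18 + 2)/6 = 5 - 1/6*20 = 5 - 10/3 = 5/3)
H = 4 (H = 4 + 0 = 4)
((H + v(A(-3)))**2)**3 = ((4 + 5/3)**2)**3 = ((17/3)**2)**3 = (289/9)**3 = 24137569/729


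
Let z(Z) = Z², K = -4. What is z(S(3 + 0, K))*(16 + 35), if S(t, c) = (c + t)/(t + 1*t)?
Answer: 17/12 ≈ 1.4167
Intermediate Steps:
S(t, c) = (c + t)/(2*t) (S(t, c) = (c + t)/(t + t) = (c + t)/((2*t)) = (c + t)*(1/(2*t)) = (c + t)/(2*t))
z(S(3 + 0, K))*(16 + 35) = ((-4 + (3 + 0))/(2*(3 + 0)))²*(16 + 35) = ((½)*(-4 + 3)/3)²*51 = ((½)*(⅓)*(-1))²*51 = (-⅙)²*51 = (1/36)*51 = 17/12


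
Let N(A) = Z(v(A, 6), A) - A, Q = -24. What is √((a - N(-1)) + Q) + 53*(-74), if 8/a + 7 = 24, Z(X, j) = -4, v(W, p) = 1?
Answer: -3922 + I*√5933/17 ≈ -3922.0 + 4.5309*I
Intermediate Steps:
N(A) = -4 - A
a = 8/17 (a = 8/(-7 + 24) = 8/17 ≈ 0.47059)
√((a - N(-1)) + Q) + 53*(-74) = √((8/17 - (-4 - 1*(-1))) - 24) + 53*(-74) = √((8/17 - (-4 + 1)) - 24) - 3922 = √((8/17 - 1*(-3)) - 24) - 3922 = √((8/17 + 3) - 24) - 3922 = √(59/17 - 24) - 3922 = √(-349/17) - 3922 = I*√5933/17 - 3922 = -3922 + I*√5933/17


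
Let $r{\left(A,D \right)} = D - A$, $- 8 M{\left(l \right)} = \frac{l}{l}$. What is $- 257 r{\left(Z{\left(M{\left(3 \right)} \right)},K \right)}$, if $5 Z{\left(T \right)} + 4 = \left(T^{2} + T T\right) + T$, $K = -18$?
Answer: $\frac{706493}{160} \approx 4415.6$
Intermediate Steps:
$M{\left(l \right)} = - \frac{1}{8}$ ($M{\left(l \right)} = - \frac{l \frac{1}{l}}{8} = \left(- \frac{1}{8}\right) 1 = - \frac{1}{8}$)
$Z{\left(T \right)} = - \frac{4}{5} + \frac{T}{5} + \frac{2 T^{2}}{5}$ ($Z{\left(T \right)} = - \frac{4}{5} + \frac{\left(T^{2} + T T\right) + T}{5} = - \frac{4}{5} + \frac{\left(T^{2} + T^{2}\right) + T}{5} = - \frac{4}{5} + \frac{2 T^{2} + T}{5} = - \frac{4}{5} + \frac{T + 2 T^{2}}{5} = - \frac{4}{5} + \left(\frac{T}{5} + \frac{2 T^{2}}{5}\right) = - \frac{4}{5} + \frac{T}{5} + \frac{2 T^{2}}{5}$)
$- 257 r{\left(Z{\left(M{\left(3 \right)} \right)},K \right)} = - 257 \left(-18 - \left(- \frac{4}{5} + \frac{1}{5} \left(- \frac{1}{8}\right) + \frac{2 \left(- \frac{1}{8}\right)^{2}}{5}\right)\right) = - 257 \left(-18 - \left(- \frac{4}{5} - \frac{1}{40} + \frac{2}{5} \cdot \frac{1}{64}\right)\right) = - 257 \left(-18 - \left(- \frac{4}{5} - \frac{1}{40} + \frac{1}{160}\right)\right) = - 257 \left(-18 - - \frac{131}{160}\right) = - 257 \left(-18 + \frac{131}{160}\right) = \left(-257\right) \left(- \frac{2749}{160}\right) = \frac{706493}{160}$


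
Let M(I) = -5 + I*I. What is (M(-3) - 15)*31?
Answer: -341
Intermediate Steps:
M(I) = -5 + I²
(M(-3) - 15)*31 = ((-5 + (-3)²) - 15)*31 = ((-5 + 9) - 15)*31 = (4 - 15)*31 = -11*31 = -341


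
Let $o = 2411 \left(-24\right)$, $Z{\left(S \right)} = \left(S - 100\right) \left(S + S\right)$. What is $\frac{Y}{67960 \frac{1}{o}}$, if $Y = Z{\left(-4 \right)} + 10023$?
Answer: $- \frac{15702843}{1699} \approx -9242.4$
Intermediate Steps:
$Z{\left(S \right)} = 2 S \left(-100 + S\right)$ ($Z{\left(S \right)} = \left(-100 + S\right) 2 S = 2 S \left(-100 + S\right)$)
$o = -57864$
$Y = 10855$ ($Y = 2 \left(-4\right) \left(-100 - 4\right) + 10023 = 2 \left(-4\right) \left(-104\right) + 10023 = 832 + 10023 = 10855$)
$\frac{Y}{67960 \frac{1}{o}} = \frac{10855}{67960 \frac{1}{-57864}} = \frac{10855}{67960 \left(- \frac{1}{57864}\right)} = \frac{10855}{- \frac{8495}{7233}} = 10855 \left(- \frac{7233}{8495}\right) = - \frac{15702843}{1699}$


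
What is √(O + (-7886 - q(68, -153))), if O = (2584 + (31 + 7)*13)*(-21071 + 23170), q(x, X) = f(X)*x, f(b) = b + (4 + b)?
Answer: 2*√1618343 ≈ 2544.3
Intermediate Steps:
f(b) = 4 + 2*b
q(x, X) = x*(4 + 2*X) (q(x, X) = (4 + 2*X)*x = x*(4 + 2*X))
O = 6460722 (O = (2584 + 38*13)*2099 = (2584 + 494)*2099 = 3078*2099 = 6460722)
√(O + (-7886 - q(68, -153))) = √(6460722 + (-7886 - 2*68*(2 - 153))) = √(6460722 + (-7886 - 2*68*(-151))) = √(6460722 + (-7886 - 1*(-20536))) = √(6460722 + (-7886 + 20536)) = √(6460722 + 12650) = √6473372 = 2*√1618343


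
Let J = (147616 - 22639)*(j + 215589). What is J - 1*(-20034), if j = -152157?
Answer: 7927561098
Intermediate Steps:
J = 7927541064 (J = (147616 - 22639)*(-152157 + 215589) = 124977*63432 = 7927541064)
J - 1*(-20034) = 7927541064 - 1*(-20034) = 7927541064 + 20034 = 7927561098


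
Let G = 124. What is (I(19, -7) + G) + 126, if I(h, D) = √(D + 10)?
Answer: 250 + √3 ≈ 251.73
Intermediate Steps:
I(h, D) = √(10 + D)
(I(19, -7) + G) + 126 = (√(10 - 7) + 124) + 126 = (√3 + 124) + 126 = (124 + √3) + 126 = 250 + √3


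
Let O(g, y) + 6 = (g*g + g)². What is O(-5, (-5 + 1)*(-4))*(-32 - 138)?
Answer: -66980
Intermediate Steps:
O(g, y) = -6 + (g + g²)² (O(g, y) = -6 + (g*g + g)² = -6 + (g² + g)² = -6 + (g + g²)²)
O(-5, (-5 + 1)*(-4))*(-32 - 138) = (-6 + (-5)²*(1 - 5)²)*(-32 - 138) = (-6 + 25*(-4)²)*(-170) = (-6 + 25*16)*(-170) = (-6 + 400)*(-170) = 394*(-170) = -66980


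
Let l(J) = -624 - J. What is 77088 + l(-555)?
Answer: 77019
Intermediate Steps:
77088 + l(-555) = 77088 + (-624 - 1*(-555)) = 77088 + (-624 + 555) = 77088 - 69 = 77019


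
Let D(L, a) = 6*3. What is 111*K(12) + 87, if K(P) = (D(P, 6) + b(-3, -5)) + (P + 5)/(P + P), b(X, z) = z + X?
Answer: 10205/8 ≈ 1275.6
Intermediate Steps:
b(X, z) = X + z
D(L, a) = 18
K(P) = 10 + (5 + P)/(2*P) (K(P) = (18 + (-3 - 5)) + (P + 5)/(P + P) = (18 - 8) + (5 + P)/((2*P)) = 10 + (5 + P)*(1/(2*P)) = 10 + (5 + P)/(2*P))
111*K(12) + 87 = 111*((½)*(5 + 21*12)/12) + 87 = 111*((½)*(1/12)*(5 + 252)) + 87 = 111*((½)*(1/12)*257) + 87 = 111*(257/24) + 87 = 9509/8 + 87 = 10205/8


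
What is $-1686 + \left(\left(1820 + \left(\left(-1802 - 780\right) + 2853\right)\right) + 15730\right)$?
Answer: $16135$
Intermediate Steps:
$-1686 + \left(\left(1820 + \left(\left(-1802 - 780\right) + 2853\right)\right) + 15730\right) = -1686 + \left(\left(1820 + \left(-2582 + 2853\right)\right) + 15730\right) = -1686 + \left(\left(1820 + 271\right) + 15730\right) = -1686 + \left(2091 + 15730\right) = -1686 + 17821 = 16135$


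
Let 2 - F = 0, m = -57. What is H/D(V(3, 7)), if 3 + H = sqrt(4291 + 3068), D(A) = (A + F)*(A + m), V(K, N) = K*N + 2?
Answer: 3/850 - sqrt(7359)/850 ≈ -0.097394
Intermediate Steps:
F = 2 (F = 2 - 1*0 = 2 + 0 = 2)
V(K, N) = 2 + K*N
D(A) = (-57 + A)*(2 + A) (D(A) = (A + 2)*(A - 57) = (2 + A)*(-57 + A) = (-57 + A)*(2 + A))
H = -3 + sqrt(7359) (H = -3 + sqrt(4291 + 3068) = -3 + sqrt(7359) ≈ 82.785)
H/D(V(3, 7)) = (-3 + sqrt(7359))/(-114 + (2 + 3*7)**2 - 55*(2 + 3*7)) = (-3 + sqrt(7359))/(-114 + (2 + 21)**2 - 55*(2 + 21)) = (-3 + sqrt(7359))/(-114 + 23**2 - 55*23) = (-3 + sqrt(7359))/(-114 + 529 - 1265) = (-3 + sqrt(7359))/(-850) = (-3 + sqrt(7359))*(-1/850) = 3/850 - sqrt(7359)/850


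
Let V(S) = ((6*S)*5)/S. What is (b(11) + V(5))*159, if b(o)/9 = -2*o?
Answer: -26712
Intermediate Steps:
b(o) = -18*o (b(o) = 9*(-2*o) = -18*o)
V(S) = 30 (V(S) = (30*S)/S = 30)
(b(11) + V(5))*159 = (-18*11 + 30)*159 = (-198 + 30)*159 = -168*159 = -26712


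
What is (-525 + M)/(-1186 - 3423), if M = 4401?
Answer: -3876/4609 ≈ -0.84096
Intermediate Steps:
(-525 + M)/(-1186 - 3423) = (-525 + 4401)/(-1186 - 3423) = 3876/(-4609) = 3876*(-1/4609) = -3876/4609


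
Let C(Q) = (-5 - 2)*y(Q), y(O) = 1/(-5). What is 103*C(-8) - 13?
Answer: 656/5 ≈ 131.20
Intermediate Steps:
y(O) = -⅕
C(Q) = 7/5 (C(Q) = (-5 - 2)*(-⅕) = -7*(-⅕) = 7/5)
103*C(-8) - 13 = 103*(7/5) - 13 = 721/5 - 13 = 656/5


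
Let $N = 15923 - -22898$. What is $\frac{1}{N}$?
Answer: $\frac{1}{38821} \approx 2.5759 \cdot 10^{-5}$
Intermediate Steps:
$N = 38821$ ($N = 15923 + 22898 = 38821$)
$\frac{1}{N} = \frac{1}{38821}$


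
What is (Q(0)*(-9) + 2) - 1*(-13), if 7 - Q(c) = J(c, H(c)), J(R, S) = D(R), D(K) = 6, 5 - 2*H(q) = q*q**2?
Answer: 6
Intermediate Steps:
H(q) = 5/2 - q**3/2 (H(q) = 5/2 - q*q**2/2 = 5/2 - q**3/2)
J(R, S) = 6
Q(c) = 1 (Q(c) = 7 - 1*6 = 7 - 6 = 1)
(Q(0)*(-9) + 2) - 1*(-13) = (1*(-9) + 2) - 1*(-13) = (-9 + 2) + 13 = -7 + 13 = 6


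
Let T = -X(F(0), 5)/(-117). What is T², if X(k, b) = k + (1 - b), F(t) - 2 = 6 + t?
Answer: 16/13689 ≈ 0.0011688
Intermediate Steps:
F(t) = 8 + t (F(t) = 2 + (6 + t) = 8 + t)
X(k, b) = 1 + k - b
T = 4/117 (T = -(1 + (8 + 0) - 1*5)/(-117) = -(1 + 8 - 5)*(-1/117) = -1*4*(-1/117) = -4*(-1/117) = 4/117 ≈ 0.034188)
T² = (4/117)² = 16/13689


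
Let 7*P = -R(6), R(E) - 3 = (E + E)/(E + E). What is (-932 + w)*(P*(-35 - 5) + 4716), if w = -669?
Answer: -53108372/7 ≈ -7.5869e+6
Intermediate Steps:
R(E) = 4 (R(E) = 3 + (E + E)/(E + E) = 3 + (2*E)/((2*E)) = 3 + (2*E)*(1/(2*E)) = 3 + 1 = 4)
P = -4/7 (P = (-1*4)/7 = (1/7)*(-4) = -4/7 ≈ -0.57143)
(-932 + w)*(P*(-35 - 5) + 4716) = (-932 - 669)*(-4*(-35 - 5)/7 + 4716) = -1601*(-4/7*(-40) + 4716) = -1601*(160/7 + 4716) = -1601*33172/7 = -53108372/7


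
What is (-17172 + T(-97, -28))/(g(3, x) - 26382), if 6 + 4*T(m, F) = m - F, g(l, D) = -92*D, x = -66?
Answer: 22921/27080 ≈ 0.84642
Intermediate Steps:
T(m, F) = -3/2 - F/4 + m/4 (T(m, F) = -3/2 + (m - F)/4 = -3/2 + (-F/4 + m/4) = -3/2 - F/4 + m/4)
(-17172 + T(-97, -28))/(g(3, x) - 26382) = (-17172 + (-3/2 - 1/4*(-28) + (1/4)*(-97)))/(-92*(-66) - 26382) = (-17172 + (-3/2 + 7 - 97/4))/(6072 - 26382) = (-17172 - 75/4)/(-20310) = -68763/4*(-1/20310) = 22921/27080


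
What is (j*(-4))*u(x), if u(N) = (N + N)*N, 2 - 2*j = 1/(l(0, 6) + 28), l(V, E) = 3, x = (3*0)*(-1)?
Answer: 0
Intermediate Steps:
x = 0 (x = 0*(-1) = 0)
j = 61/62 (j = 1 - 1/(2*(3 + 28)) = 1 - ½/31 = 1 - ½*1/31 = 1 - 1/62 = 61/62 ≈ 0.98387)
u(N) = 2*N² (u(N) = (2*N)*N = 2*N²)
(j*(-4))*u(x) = ((61/62)*(-4))*(2*0²) = -244*0/31 = -122/31*0 = 0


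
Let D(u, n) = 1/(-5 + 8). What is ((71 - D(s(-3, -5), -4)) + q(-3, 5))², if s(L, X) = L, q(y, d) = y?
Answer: 41209/9 ≈ 4578.8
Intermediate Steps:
D(u, n) = ⅓ (D(u, n) = 1/3 = ⅓)
((71 - D(s(-3, -5), -4)) + q(-3, 5))² = ((71 - 1*⅓) - 3)² = ((71 - ⅓) - 3)² = (212/3 - 3)² = (203/3)² = 41209/9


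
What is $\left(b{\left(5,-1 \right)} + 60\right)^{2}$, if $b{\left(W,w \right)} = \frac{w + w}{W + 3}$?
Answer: $\frac{57121}{16} \approx 3570.1$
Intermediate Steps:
$b{\left(W,w \right)} = \frac{2 w}{3 + W}$
$\left(b{\left(5,-1 \right)} + 60\right)^{2} = \left(2 \left(-1\right) \frac{1}{3 + 5} + 60\right)^{2} = \left(2 \left(-1\right) \frac{1}{8} + 60\right)^{2} = \left(- \frac{1}{4} + 60\right)^{2} = \left(\frac{239}{4}\right)^{2} = \frac{57121}{16}$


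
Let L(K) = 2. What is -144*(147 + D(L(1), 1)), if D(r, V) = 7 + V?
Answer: -22320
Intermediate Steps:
-144*(147 + D(L(1), 1)) = -144*(147 + (7 + 1)) = -144*(147 + 8) = -144*155 = -22320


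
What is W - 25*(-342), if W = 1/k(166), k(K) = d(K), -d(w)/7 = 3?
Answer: 179549/21 ≈ 8550.0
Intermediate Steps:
d(w) = -21 (d(w) = -7*3 = -21)
k(K) = -21
W = -1/21 (W = 1/(-21) = -1/21 ≈ -0.047619)
W - 25*(-342) = -1/21 - 25*(-342) = -1/21 + 8550 = 179549/21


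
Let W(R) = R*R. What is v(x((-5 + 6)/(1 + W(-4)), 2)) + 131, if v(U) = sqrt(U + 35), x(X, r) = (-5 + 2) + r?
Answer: 131 + sqrt(34) ≈ 136.83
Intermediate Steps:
W(R) = R**2
x(X, r) = -3 + r
v(U) = sqrt(35 + U)
v(x((-5 + 6)/(1 + W(-4)), 2)) + 131 = sqrt(35 + (-3 + 2)) + 131 = sqrt(35 - 1) + 131 = sqrt(34) + 131 = 131 + sqrt(34)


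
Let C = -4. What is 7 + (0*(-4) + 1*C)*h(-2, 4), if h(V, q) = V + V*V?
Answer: -1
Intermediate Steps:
h(V, q) = V + V²
7 + (0*(-4) + 1*C)*h(-2, 4) = 7 + (0*(-4) + 1*(-4))*(-2*(1 - 2)) = 7 + (0 - 4)*(-2*(-1)) = 7 - 4*2 = 7 - 8 = -1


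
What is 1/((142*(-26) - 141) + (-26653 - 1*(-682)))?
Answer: -1/29804 ≈ -3.3553e-5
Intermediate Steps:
1/((142*(-26) - 141) + (-26653 - 1*(-682))) = 1/((-3692 - 141) + (-26653 + 682)) = 1/(-3833 - 25971) = 1/(-29804) = -1/29804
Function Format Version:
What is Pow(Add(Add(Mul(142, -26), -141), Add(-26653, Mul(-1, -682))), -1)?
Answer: Rational(-1, 29804) ≈ -3.3553e-5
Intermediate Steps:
Pow(Add(Add(Mul(142, -26), -141), Add(-26653, Mul(-1, -682))), -1) = Pow(Add(Add(-3692, -141), Add(-26653, 682)), -1) = Pow(Add(-3833, -25971), -1) = Pow(-29804, -1) = Rational(-1, 29804)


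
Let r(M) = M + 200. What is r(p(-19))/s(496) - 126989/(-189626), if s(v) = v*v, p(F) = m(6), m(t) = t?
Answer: 7820097195/11662757504 ≈ 0.67052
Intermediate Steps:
p(F) = 6
s(v) = v²
r(M) = 200 + M
r(p(-19))/s(496) - 126989/(-189626) = (200 + 6)/(496²) - 126989/(-189626) = 206/246016 - 126989*(-1/189626) = 206*(1/246016) + 126989/189626 = 103/123008 + 126989/189626 = 7820097195/11662757504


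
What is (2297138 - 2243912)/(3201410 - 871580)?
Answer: 2957/129435 ≈ 0.022845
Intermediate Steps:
(2297138 - 2243912)/(3201410 - 871580) = 53226/2329830 = 53226*(1/2329830) = 2957/129435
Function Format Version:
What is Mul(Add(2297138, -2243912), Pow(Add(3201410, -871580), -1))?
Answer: Rational(2957, 129435) ≈ 0.022845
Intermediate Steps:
Mul(Add(2297138, -2243912), Pow(Add(3201410, -871580), -1)) = Mul(53226, Pow(2329830, -1)) = Mul(53226, Rational(1, 2329830)) = Rational(2957, 129435)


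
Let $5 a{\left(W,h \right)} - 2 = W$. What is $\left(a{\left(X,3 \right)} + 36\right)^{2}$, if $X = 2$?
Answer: $\frac{33856}{25} \approx 1354.2$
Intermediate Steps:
$a{\left(W,h \right)} = \frac{2}{5} + \frac{W}{5}$
$\left(a{\left(X,3 \right)} + 36\right)^{2} = \left(\left(\frac{2}{5} + \frac{1}{5} \cdot 2\right) + 36\right)^{2} = \left(\left(\frac{2}{5} + \frac{2}{5}\right) + 36\right)^{2} = \left(\frac{4}{5} + 36\right)^{2} = \left(\frac{184}{5}\right)^{2} = \frac{33856}{25}$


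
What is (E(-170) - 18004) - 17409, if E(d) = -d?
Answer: -35243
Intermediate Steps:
(E(-170) - 18004) - 17409 = (-1*(-170) - 18004) - 17409 = (170 - 18004) - 17409 = -17834 - 17409 = -35243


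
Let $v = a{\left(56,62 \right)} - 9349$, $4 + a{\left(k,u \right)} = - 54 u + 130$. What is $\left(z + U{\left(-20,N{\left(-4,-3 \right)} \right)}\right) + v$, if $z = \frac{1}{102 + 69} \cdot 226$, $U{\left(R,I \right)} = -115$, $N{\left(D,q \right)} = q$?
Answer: $- \frac{2169080}{171} \approx -12685.0$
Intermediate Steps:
$a{\left(k,u \right)} = 126 - 54 u$ ($a{\left(k,u \right)} = -4 - \left(-130 + 54 u\right) = 126 - 54 u$)
$z = \frac{226}{171}$ ($z = \frac{1}{171} \cdot 226 = \frac{226}{171} \approx 1.3216$)
$v = -12571$ ($v = \left(126 - 3348\right) - 9349 = -3222 - 9349 = -12571$)
$\left(z + U{\left(-20,N{\left(-4,-3 \right)} \right)}\right) + v = \left(\frac{226}{171} - 115\right) - 12571 = - \frac{19439}{171} - 12571 = - \frac{2169080}{171}$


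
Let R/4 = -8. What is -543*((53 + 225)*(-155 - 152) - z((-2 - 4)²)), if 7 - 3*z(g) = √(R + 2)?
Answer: 46344145 - 181*I*√30 ≈ 4.6344e+7 - 991.38*I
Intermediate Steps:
R = -32 (R = 4*(-8) = -32)
z(g) = 7/3 - I*√30/3 (z(g) = 7/3 - √(-32 + 2)/3 = 7/3 - I*√30/3)
-543*((53 + 225)*(-155 - 152) - z((-2 - 4)²)) = -543*((53 + 225)*(-155 - 152) - (7/3 - I*√30/3)) = -543*(278*(-307) + (-7/3 + I*√30/3)) = -543*(-85346 + (-7/3 + I*√30/3)) = -543*(-256045/3 + I*√30/3) = 46344145 - 181*I*√30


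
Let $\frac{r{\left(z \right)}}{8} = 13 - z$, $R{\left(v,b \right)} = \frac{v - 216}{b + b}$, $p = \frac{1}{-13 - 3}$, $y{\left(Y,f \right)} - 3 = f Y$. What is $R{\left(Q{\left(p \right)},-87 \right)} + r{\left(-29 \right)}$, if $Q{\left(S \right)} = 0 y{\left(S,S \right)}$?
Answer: $\frac{9780}{29} \approx 337.24$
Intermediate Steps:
$y{\left(Y,f \right)} = 3 + Y f$ ($y{\left(Y,f \right)} = 3 + f Y = 3 + Y f$)
$p = - \frac{1}{16}$ ($p = \frac{1}{-16} = - \frac{1}{16} \approx -0.0625$)
$Q{\left(S \right)} = 0$ ($Q{\left(S \right)} = 0 \left(3 + S S\right) = 0 \left(3 + S^{2}\right) = 0$)
$R{\left(v,b \right)} = \frac{-216 + v}{2 b}$
$r{\left(z \right)} = 104 - 8 z$ ($r{\left(z \right)} = 8 \left(13 - z\right) = 104 - 8 z$)
$R{\left(Q{\left(p \right)},-87 \right)} + r{\left(-29 \right)} = \frac{-216 + 0}{2 \left(-87\right)} + \left(104 - -232\right) = \frac{1}{2} \left(- \frac{1}{87}\right) \left(-216\right) + \left(104 + 232\right) = \frac{36}{29} + 336 = \frac{9780}{29}$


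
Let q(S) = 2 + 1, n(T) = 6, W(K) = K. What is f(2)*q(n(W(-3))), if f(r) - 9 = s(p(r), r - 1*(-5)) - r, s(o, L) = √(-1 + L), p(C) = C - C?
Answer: 21 + 3*√6 ≈ 28.348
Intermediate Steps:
p(C) = 0
q(S) = 3
f(r) = 9 + √(4 + r) - r (f(r) = 9 + (√(-1 + (r - 1*(-5))) - r) = 9 + (√(-1 + (r + 5)) - r) = 9 + (√(-1 + (5 + r)) - r) = 9 + (√(4 + r) - r) = 9 + √(4 + r) - r)
f(2)*q(n(W(-3))) = (9 + √(4 + 2) - 1*2)*3 = (9 + √6 - 2)*3 = (7 + √6)*3 = 21 + 3*√6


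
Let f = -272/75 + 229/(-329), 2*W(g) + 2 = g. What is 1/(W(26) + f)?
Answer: 24675/189437 ≈ 0.13025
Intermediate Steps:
W(g) = -1 + g/2
f = -106663/24675 (f = -272*1/75 + 229*(-1/329) = -272/75 - 229/329 = -106663/24675 ≈ -4.3227)
1/(W(26) + f) = 1/((-1 + (½)*26) - 106663/24675) = 1/((-1 + 13) - 106663/24675) = 1/(12 - 106663/24675) = 1/(189437/24675) = 24675/189437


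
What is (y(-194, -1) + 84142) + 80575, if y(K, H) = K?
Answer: 164523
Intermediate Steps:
(y(-194, -1) + 84142) + 80575 = (-194 + 84142) + 80575 = 83948 + 80575 = 164523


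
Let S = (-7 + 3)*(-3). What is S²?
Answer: 144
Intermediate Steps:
S = 12 (S = -4*(-3) = 12)
S² = 12² = 144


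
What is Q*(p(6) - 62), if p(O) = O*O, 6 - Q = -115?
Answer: -3146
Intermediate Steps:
Q = 121 (Q = 6 - 1*(-115) = 6 + 115 = 121)
p(O) = O²
Q*(p(6) - 62) = 121*(6² - 62) = 121*(36 - 62) = 121*(-26) = -3146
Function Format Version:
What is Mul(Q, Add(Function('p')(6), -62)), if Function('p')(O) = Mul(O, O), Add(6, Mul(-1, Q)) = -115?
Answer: -3146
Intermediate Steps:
Q = 121 (Q = Add(6, Mul(-1, -115)) = Add(6, 115) = 121)
Function('p')(O) = Pow(O, 2)
Mul(Q, Add(Function('p')(6), -62)) = Mul(121, Add(Pow(6, 2), -62)) = Mul(121, Add(36, -62)) = Mul(121, -26) = -3146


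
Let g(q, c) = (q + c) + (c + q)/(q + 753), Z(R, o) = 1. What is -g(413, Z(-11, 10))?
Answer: -241569/583 ≈ -414.35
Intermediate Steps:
g(q, c) = c + q + (c + q)/(753 + q) (g(q, c) = (c + q) + (c + q)/(753 + q) = c + q + (c + q)/(753 + q))
-g(413, Z(-11, 10)) = -(413² + 754*1 + 754*413 + 1*413)/(753 + 413) = -(170569 + 754 + 311402 + 413)/1166 = -483138/1166 = -1*241569/583 = -241569/583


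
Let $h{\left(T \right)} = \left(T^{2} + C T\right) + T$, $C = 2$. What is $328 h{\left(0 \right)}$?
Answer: $0$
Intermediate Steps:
$h{\left(T \right)} = T^{2} + 3 T$ ($h{\left(T \right)} = \left(T^{2} + 2 T\right) + T = T^{2} + 3 T$)
$328 h{\left(0 \right)} = 328 \cdot 0 \left(3 + 0\right) = 328 \cdot 0 \cdot 3 = 328 \cdot 0 = 0$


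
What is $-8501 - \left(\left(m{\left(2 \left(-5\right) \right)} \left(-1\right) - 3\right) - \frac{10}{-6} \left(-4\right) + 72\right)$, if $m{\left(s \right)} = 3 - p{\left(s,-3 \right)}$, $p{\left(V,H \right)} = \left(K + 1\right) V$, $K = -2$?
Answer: $- \frac{25639}{3} \approx -8546.3$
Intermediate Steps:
$p{\left(V,H \right)} = - V$ ($p{\left(V,H \right)} = \left(-2 + 1\right) V = - V$)
$m{\left(s \right)} = 3 + s$ ($m{\left(s \right)} = 3 - - s = 3 + s$)
$-8501 - \left(\left(m{\left(2 \left(-5\right) \right)} \left(-1\right) - 3\right) - \frac{10}{-6} \left(-4\right) + 72\right) = -8501 - \left(\left(\left(3 + 2 \left(-5\right)\right) \left(-1\right) - 3\right) - \frac{10}{-6} \left(-4\right) + 72\right) = -8501 - \left(\left(\left(3 - 10\right) \left(-1\right) - 3\right) \left(-10\right) \left(- \frac{1}{6}\right) \left(-4\right) + 72\right) = -8501 - \left(\left(\left(-7\right) \left(-1\right) - 3\right) \frac{5}{3} \left(-4\right) + 72\right) = -8501 - \left(\left(7 - 3\right) \left(- \frac{20}{3}\right) + 72\right) = -8501 - \left(4 \left(- \frac{20}{3}\right) + 72\right) = -8501 - \left(- \frac{80}{3} + 72\right) = -8501 - \frac{136}{3} = - \frac{25639}{3}$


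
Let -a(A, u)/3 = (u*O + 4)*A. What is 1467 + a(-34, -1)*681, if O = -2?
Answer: 418239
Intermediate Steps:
a(A, u) = -3*A*(4 - 2*u) (a(A, u) = -3*(u*(-2) + 4)*A = -3*(-2*u + 4)*A = -3*(4 - 2*u)*A = -3*A*(4 - 2*u))
1467 + a(-34, -1)*681 = 1467 + (6*(-34)*(-2 - 1))*681 = 1467 + (6*(-34)*(-3))*681 = 1467 + 612*681 = 1467 + 416772 = 418239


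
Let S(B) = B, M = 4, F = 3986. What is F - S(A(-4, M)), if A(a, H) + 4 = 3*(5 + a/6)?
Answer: 3977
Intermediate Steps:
A(a, H) = 11 + a/2 (A(a, H) = -4 + 3*(5 + a/6) = -4 + (15 + a/2) = 11 + a/2)
F - S(A(-4, M)) = 3986 - (11 + (1/2)*(-4)) = 3986 - (11 - 2) = 3986 - 1*9 = 3986 - 9 = 3977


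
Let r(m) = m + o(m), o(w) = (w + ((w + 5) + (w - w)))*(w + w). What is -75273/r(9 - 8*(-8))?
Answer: -25091/7373 ≈ -3.4031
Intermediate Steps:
o(w) = 2*w*(5 + 2*w) (o(w) = (w + ((5 + w) + 0))*(2*w) = (w + (5 + w))*(2*w) = (5 + 2*w)*(2*w) = 2*w*(5 + 2*w))
r(m) = m + 2*m*(5 + 2*m)
-75273/r(9 - 8*(-8)) = -75273*1/((9 - 8*(-8))*(11 + 4*(9 - 8*(-8)))) = -75273*1/((9 + 64)*(11 + 4*(9 + 64))) = -75273*1/(73*(11 + 4*73)) = -75273*1/(73*(11 + 292)) = -75273/(73*303) = -75273/22119 = -75273*1/22119 = -25091/7373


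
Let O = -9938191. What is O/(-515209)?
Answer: 9938191/515209 ≈ 19.290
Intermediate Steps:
O/(-515209) = -9938191/(-515209) = -9938191*(-1/515209) = 9938191/515209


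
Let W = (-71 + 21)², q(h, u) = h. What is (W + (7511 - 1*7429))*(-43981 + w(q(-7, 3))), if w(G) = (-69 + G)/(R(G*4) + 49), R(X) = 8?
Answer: -340687154/3 ≈ -1.1356e+8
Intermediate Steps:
W = 2500 (W = (-50)² = 2500)
w(G) = -23/19 + G/57 (w(G) = (-69 + G)/(8 + 49) = (-69 + G)/57 = (-69 + G)*(1/57) = -23/19 + G/57)
(W + (7511 - 1*7429))*(-43981 + w(q(-7, 3))) = (2500 + (7511 - 1*7429))*(-43981 + (-23/19 + (1/57)*(-7))) = (2500 + (7511 - 7429))*(-43981 + (-23/19 - 7/57)) = (2500 + 82)*(-43981 - 4/3) = 2582*(-131947/3) = -340687154/3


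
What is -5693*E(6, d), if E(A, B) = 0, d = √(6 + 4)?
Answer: 0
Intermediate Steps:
d = √10 ≈ 3.1623
-5693*E(6, d) = -5693*0 = 0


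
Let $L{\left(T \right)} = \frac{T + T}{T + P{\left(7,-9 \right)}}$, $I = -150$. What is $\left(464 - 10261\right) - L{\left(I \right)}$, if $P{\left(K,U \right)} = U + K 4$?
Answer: $- \frac{1283707}{131} \approx -9799.3$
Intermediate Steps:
$P{\left(K,U \right)} = U + 4 K$
$L{\left(T \right)} = \frac{2 T}{19 + T}$ ($L{\left(T \right)} = \frac{T + T}{T + \left(-9 + 4 \cdot 7\right)} = \frac{2 T}{T + \left(-9 + 28\right)} = \frac{2 T}{T + 19} = \frac{2 T}{19 + T}$)
$\left(464 - 10261\right) - L{\left(I \right)} = \left(464 - 10261\right) - 2 \left(-150\right) \frac{1}{19 - 150} = \left(464 - 10261\right) - 2 \left(-150\right) \frac{1}{-131} = -9797 - 2 \left(-150\right) \left(- \frac{1}{131}\right) = -9797 - \frac{300}{131} = - \frac{1283707}{131}$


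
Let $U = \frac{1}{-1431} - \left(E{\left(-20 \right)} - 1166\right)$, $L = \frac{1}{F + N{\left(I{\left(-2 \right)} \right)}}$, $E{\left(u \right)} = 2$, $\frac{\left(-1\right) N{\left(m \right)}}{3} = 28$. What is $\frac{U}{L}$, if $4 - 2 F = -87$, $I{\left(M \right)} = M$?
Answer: $- \frac{128257591}{2862} \approx -44814.0$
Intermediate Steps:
$N{\left(m \right)} = -84$ ($N{\left(m \right)} = \left(-3\right) 28 = -84$)
$F = \frac{91}{2}$ ($F = 2 - - \frac{87}{2} = 2 + \frac{87}{2} = \frac{91}{2} \approx 45.5$)
$L = - \frac{2}{77}$ ($L = \frac{1}{\frac{91}{2} - 84} = \frac{1}{- \frac{77}{2}} = - \frac{2}{77} \approx -0.025974$)
$U = \frac{1665683}{1431}$ ($U = \frac{1}{-1431} - \left(2 - 1166\right) = - \frac{1}{1431} - -1164 = - \frac{1}{1431} + 1164 = \frac{1665683}{1431} \approx 1164.0$)
$\frac{U}{L} = \frac{1665683}{1431 \left(- \frac{2}{77}\right)} = \frac{1665683}{1431} \left(- \frac{77}{2}\right) = - \frac{128257591}{2862}$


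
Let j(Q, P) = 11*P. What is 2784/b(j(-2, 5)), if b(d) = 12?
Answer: 232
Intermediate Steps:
2784/b(j(-2, 5)) = 2784/12 = 2784*(1/12) = 232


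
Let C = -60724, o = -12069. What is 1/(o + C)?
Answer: -1/72793 ≈ -1.3738e-5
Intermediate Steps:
1/(o + C) = 1/(-12069 - 60724) = 1/(-72793) = -1/72793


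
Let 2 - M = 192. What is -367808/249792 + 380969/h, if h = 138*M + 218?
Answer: -1636355501/101485806 ≈ -16.124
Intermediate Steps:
M = -190 (M = 2 - 1*192 = 2 - 192 = -190)
h = -26002 (h = 138*(-190) + 218 = -26220 + 218 = -26002)
-367808/249792 + 380969/h = -367808/249792 + 380969/(-26002) = -367808*1/249792 + 380969*(-1/26002) = -5747/3903 - 380969/26002 = -1636355501/101485806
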